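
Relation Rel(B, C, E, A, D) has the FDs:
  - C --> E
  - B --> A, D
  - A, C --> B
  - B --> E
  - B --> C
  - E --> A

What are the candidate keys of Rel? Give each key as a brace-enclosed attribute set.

{B}, {C}

{B}⁺ = {A, B, C, D, E}, which is every attribute, so {B} is a candidate key.
{C}⁺ = {A, B, C, D, E}, which is every attribute, so {C} is a candidate key.
Any other superkey properly contains one of these, so there are no further candidate keys.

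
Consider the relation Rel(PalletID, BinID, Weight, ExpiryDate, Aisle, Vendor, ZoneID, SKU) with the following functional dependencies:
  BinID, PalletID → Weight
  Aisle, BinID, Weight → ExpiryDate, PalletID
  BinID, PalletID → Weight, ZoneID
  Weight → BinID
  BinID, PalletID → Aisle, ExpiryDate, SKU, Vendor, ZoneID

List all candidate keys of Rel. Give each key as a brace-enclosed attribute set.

{Aisle, Weight}, {BinID, PalletID}, {PalletID, Weight}

{Aisle, Weight}⁺ = {Aisle, BinID, ExpiryDate, PalletID, SKU, Vendor, Weight, ZoneID} — all of the relation — so {Aisle, Weight} is a candidate key.
{BinID, PalletID}⁺ = {Aisle, BinID, ExpiryDate, PalletID, SKU, Vendor, Weight, ZoneID} — all of the relation — so {BinID, PalletID} is a candidate key.
{PalletID, Weight}⁺ = {Aisle, BinID, ExpiryDate, PalletID, SKU, Vendor, Weight, ZoneID} — all of the relation — so {PalletID, Weight} is a candidate key.
These are minimal and exhaustive — every other superkey contains one of them.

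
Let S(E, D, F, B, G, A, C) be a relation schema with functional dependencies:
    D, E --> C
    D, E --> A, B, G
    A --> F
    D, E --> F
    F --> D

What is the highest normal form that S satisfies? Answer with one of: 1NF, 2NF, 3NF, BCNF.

Candidate keys: {A, E}, {D, E}, {E, F}. Prime attributes: {A, D, E, F}.
A --> F: {A}⁺ = {A, D, F}, which is not all of the attributes, so the left side is not a superkey — BCNF is violated.
But every attribute on its right side ({F}) is prime, and the same holds for every other non-superkey FD, so 3NF still holds.

3NF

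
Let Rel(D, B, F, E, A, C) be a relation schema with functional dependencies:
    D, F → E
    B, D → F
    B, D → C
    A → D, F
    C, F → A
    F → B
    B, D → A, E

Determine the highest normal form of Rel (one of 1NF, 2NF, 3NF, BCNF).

Candidate keys: {A}, {B, D}, {C, F}, {D, F}. Prime attributes: {A, B, C, D, F}.
F → B breaks BCNF: {F}⁺ = {B, F}, so {F} is not a superkey.
But every attribute on its right side ({B}) is prime, and the same holds for every other non-superkey FD, so 3NF still holds.

3NF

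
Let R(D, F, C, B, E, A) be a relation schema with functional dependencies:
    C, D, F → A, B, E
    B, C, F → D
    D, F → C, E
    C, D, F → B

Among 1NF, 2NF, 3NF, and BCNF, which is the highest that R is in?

Candidate keys: {B, C, F}, {D, F}. Prime attributes: {B, C, D, F}.
Every FD has a superkey on the left, so the relation is in BCNF.

BCNF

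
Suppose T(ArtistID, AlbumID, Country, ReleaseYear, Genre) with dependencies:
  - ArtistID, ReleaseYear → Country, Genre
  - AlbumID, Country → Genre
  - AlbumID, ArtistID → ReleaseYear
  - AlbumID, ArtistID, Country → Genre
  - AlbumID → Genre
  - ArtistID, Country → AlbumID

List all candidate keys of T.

No FD produces {ArtistID}, so it must be in every candidate key.
{AlbumID, ArtistID} is a candidate key since {AlbumID, ArtistID}⁺ = {AlbumID, ArtistID, Country, Genre, ReleaseYear} covers every attribute.
{ArtistID, Country} is a candidate key since {ArtistID, Country}⁺ = {AlbumID, ArtistID, Country, Genre, ReleaseYear} covers every attribute.
{ArtistID, ReleaseYear} is a candidate key since {ArtistID, ReleaseYear}⁺ = {AlbumID, ArtistID, Country, Genre, ReleaseYear} covers every attribute.
Any other superkey properly contains one of these, so there are no further candidate keys.

{AlbumID, ArtistID}, {ArtistID, Country}, {ArtistID, ReleaseYear}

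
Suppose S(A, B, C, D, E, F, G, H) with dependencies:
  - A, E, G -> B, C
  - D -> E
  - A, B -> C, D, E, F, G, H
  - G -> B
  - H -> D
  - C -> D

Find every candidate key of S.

{A, B}, {A, G}

No FD produces {A}, so it must be in every candidate key.
{A, B}⁺ = {A, B, C, D, E, F, G, H} — all of the relation — so {A, B} is a candidate key.
{A, G}⁺ = {A, B, C, D, E, F, G, H} — all of the relation — so {A, G} is a candidate key.
Any other superkey properly contains one of these, so there are no further candidate keys.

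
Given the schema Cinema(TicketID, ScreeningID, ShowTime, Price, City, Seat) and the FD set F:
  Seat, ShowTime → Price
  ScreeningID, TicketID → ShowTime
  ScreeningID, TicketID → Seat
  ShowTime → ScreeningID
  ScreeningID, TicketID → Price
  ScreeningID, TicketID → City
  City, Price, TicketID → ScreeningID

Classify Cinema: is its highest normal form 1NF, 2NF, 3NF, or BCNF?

3NF

Candidate keys: {City, Price, TicketID}, {ScreeningID, TicketID}, {ShowTime, TicketID}. Prime attributes: {City, Price, ScreeningID, ShowTime, TicketID}.
Seat, ShowTime → Price breaks BCNF: {Seat, ShowTime}⁺ = {Price, ScreeningID, Seat, ShowTime}, so {Seat, ShowTime} is not a superkey.
Since {Price} ⊆ prime attributes and every other non-superkey FD also has a prime right side, the schema is in 3NF.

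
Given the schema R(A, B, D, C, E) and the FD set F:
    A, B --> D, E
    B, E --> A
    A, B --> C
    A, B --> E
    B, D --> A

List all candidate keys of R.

{A, B}, {B, D}, {B, E}

No FD produces {B}, so it must be in every candidate key.
{A, B}⁺ = {A, B, C, D, E} — all of the relation — so {A, B} is a candidate key.
{B, D}⁺ = {A, B, C, D, E} — all of the relation — so {B, D} is a candidate key.
{B, E}⁺ = {A, B, C, D, E} — all of the relation — so {B, E} is a candidate key.
No proper subset of any of these is a key, and no other minimal superkey exists.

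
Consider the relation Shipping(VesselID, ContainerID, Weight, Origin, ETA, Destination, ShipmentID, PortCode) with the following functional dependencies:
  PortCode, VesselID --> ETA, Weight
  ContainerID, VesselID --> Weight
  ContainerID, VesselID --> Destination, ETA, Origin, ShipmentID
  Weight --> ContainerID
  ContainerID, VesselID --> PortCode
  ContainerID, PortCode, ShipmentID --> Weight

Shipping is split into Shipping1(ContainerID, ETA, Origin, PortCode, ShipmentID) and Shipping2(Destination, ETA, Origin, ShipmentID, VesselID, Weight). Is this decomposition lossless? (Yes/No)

No

Shipping1 ∩ Shipping2 = {ETA, Origin, ShipmentID}; its closure under F is {ETA, Origin, ShipmentID}.
The closure covers neither Shipping1 nor Shipping2 entirely; the join is not lossless.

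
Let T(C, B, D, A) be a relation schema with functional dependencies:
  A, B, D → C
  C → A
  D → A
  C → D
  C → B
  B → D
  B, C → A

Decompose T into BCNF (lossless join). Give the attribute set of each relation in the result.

{A, D}; {B, C, D}

Candidate keys of the original relation: {B}, {C}.
Within {A, B, C, D}: {D}⁺ ∩ {A, B, C, D} = {A, D}, not the whole set, so D → A violates BCNF; decompose into {A, D} and {B, C, D}.
{A, D}: every determinant is a superkey — BCNF.
{B, C, D}: every determinant is a superkey — BCNF.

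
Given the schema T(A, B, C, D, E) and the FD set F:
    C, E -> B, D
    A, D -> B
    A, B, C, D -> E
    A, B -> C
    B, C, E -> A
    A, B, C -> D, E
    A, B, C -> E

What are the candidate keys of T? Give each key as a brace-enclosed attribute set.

{A, B}⁺ = {A, B, C, D, E}, which is every attribute, so {A, B} is a candidate key.
{A, D}⁺ = {A, B, C, D, E}, which is every attribute, so {A, D} is a candidate key.
{C, E}⁺ = {A, B, C, D, E}, which is every attribute, so {C, E} is a candidate key.
Any other superkey properly contains one of these, so there are no further candidate keys.

{A, B}, {A, D}, {C, E}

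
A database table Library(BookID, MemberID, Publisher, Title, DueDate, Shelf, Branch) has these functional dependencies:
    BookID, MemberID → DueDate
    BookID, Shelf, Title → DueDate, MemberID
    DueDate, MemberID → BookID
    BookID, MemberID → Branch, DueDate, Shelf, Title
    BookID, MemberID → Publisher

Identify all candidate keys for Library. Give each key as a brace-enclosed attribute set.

{BookID, MemberID}⁺ = {BookID, Branch, DueDate, MemberID, Publisher, Shelf, Title}, which is every attribute, so {BookID, MemberID} is a candidate key.
{DueDate, MemberID}⁺ = {BookID, Branch, DueDate, MemberID, Publisher, Shelf, Title}, which is every attribute, so {DueDate, MemberID} is a candidate key.
{BookID, Shelf, Title}⁺ = {BookID, Branch, DueDate, MemberID, Publisher, Shelf, Title}, which is every attribute, so {BookID, Shelf, Title} is a candidate key.
Any other superkey properly contains one of these, so there are no further candidate keys.

{BookID, MemberID}, {BookID, Shelf, Title}, {DueDate, MemberID}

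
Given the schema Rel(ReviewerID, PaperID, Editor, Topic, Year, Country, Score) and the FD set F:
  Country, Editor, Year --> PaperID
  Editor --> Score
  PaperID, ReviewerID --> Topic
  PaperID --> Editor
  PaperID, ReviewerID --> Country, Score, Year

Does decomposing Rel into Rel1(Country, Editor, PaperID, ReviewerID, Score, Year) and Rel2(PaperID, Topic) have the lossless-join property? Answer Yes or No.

Rel1 ∩ Rel2 = {PaperID}; its closure under F is {Editor, PaperID, Score}.
The closure covers neither Rel1 nor Rel2 entirely; the join is not lossless.

No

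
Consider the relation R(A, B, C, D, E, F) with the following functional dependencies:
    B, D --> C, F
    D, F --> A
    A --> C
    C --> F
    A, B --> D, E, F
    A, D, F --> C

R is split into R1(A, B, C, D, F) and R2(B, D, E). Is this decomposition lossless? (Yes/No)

Common attributes: {B, D}; their closure is {A, B, C, D, E, F}.
R1 is contained in that closure, so R1 ∩ R2 --> R1 holds and the join is lossless.

Yes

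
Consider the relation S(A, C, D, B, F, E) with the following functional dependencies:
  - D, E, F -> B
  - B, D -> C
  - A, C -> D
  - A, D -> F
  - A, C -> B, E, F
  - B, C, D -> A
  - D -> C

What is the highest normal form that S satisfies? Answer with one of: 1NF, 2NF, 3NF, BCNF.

Candidate keys: {A, C}, {A, D}, {B, D}, {D, E, F}. Prime attributes: {A, B, C, D, E, F}.
D -> C breaks BCNF: {D}⁺ = {C, D}, so {D} is not a superkey.
But every attribute on its right side ({C}) is prime, and the same holds for every other non-superkey FD, so 3NF still holds.

3NF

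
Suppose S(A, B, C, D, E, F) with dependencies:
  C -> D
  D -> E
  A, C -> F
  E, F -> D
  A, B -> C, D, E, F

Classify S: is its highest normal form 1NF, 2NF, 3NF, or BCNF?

Candidate key: {A, B}. Prime attributes: {A, B}.
For C -> D we have {C}⁺ = {C, D, E}; {C} is not a superkey, so BCNF fails.
Because {D} is non-prime and the left side of C -> D is not a superkey, the relation is not in 3NF.
Checking every proper subset of each key, none determines a non-prime attribute — 2NF is satisfied.

2NF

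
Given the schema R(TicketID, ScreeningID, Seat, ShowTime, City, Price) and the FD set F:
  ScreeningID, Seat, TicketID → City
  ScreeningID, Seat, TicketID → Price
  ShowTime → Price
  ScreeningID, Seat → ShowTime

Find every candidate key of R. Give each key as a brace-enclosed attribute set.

{ScreeningID, Seat, TicketID}

No FD produces {ScreeningID, Seat, TicketID}, so they must be in every candidate key.
Closure of {ScreeningID, Seat, TicketID} is {City, Price, ScreeningID, Seat, ShowTime, TicketID}, the whole schema; {ScreeningID, Seat, TicketID} is a candidate key.
No other minimal set has full closure, so this is the only candidate key.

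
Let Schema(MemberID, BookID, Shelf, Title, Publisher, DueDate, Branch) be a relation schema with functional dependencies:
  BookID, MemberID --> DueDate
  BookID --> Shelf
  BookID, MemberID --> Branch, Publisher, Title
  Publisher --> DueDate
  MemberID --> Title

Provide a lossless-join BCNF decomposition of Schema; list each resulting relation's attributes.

Candidate key of the original relation: {BookID, MemberID}.
{BookID, Branch, DueDate, MemberID, Publisher, Shelf, Title}: {BookID} determines {BookID, Shelf} here but is not a superkey — split on BookID --> Shelf, giving {BookID, Shelf} and {BookID, Branch, DueDate, MemberID, Publisher, Title}.
{BookID, Shelf}: every determinant is a superkey — BCNF.
{BookID, Branch, DueDate, MemberID, Publisher, Title}: {Publisher} determines {DueDate, Publisher} here but is not a superkey — split on Publisher --> DueDate, giving {DueDate, Publisher} and {BookID, Branch, MemberID, Publisher, Title}.
{DueDate, Publisher}: every determinant is a superkey — BCNF.
{BookID, Branch, MemberID, Publisher, Title}: {MemberID} determines {MemberID, Title} here but is not a superkey — split on MemberID --> Title, giving {MemberID, Title} and {BookID, Branch, MemberID, Publisher}.
{MemberID, Title}: every determinant is a superkey — BCNF.
{BookID, Branch, MemberID, Publisher}: every determinant is a superkey — BCNF.

{BookID, Branch, MemberID, Publisher}; {BookID, Shelf}; {DueDate, Publisher}; {MemberID, Title}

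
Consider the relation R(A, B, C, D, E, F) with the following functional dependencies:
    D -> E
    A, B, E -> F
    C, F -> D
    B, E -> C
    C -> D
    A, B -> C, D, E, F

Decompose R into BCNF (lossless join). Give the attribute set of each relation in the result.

Candidate key of the original relation: {A, B}.
In {A, B, C, D, E, F}, {D} is not a superkey ({D}⁺ restricted to this set is {D, E}), so split on D -> E into {D, E} and {A, B, C, D, F}.
{D, E} is in BCNF.
In {A, B, C, D, F}, {C, F} is not a superkey ({C, F}⁺ restricted to this set is {C, D, F}), so split on C, F -> D into {C, D, F} and {A, B, C, F}.
In {C, D, F}, {C} is not a superkey ({C}⁺ restricted to this set is {C, D}), so split on C -> D into {C, D} and {C, F}.
{C, D} is in BCNF.
{C, F} is in BCNF.
{A, B, C, F} is in BCNF.

{A, B, C, F}; {C, D}; {D, E}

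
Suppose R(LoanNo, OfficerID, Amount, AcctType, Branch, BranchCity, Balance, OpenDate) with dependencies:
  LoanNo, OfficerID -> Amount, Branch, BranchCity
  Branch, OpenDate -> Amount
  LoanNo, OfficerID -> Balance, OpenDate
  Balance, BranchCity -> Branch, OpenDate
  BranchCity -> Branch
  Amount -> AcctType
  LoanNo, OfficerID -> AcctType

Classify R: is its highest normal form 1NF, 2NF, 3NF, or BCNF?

Candidate key: {LoanNo, OfficerID}. Prime attributes: {LoanNo, OfficerID}.
Branch, OpenDate -> Amount breaks BCNF: {Branch, OpenDate}⁺ = {AcctType, Amount, Branch, OpenDate}, so {Branch, OpenDate} is not a superkey.
Branch, OpenDate -> Amount determines the non-prime attribute {Amount} from a non-superkey — 3NF is violated.
No proper subset of a key has a non-prime attribute in its closure, so there is no partial dependency; 2NF holds.

2NF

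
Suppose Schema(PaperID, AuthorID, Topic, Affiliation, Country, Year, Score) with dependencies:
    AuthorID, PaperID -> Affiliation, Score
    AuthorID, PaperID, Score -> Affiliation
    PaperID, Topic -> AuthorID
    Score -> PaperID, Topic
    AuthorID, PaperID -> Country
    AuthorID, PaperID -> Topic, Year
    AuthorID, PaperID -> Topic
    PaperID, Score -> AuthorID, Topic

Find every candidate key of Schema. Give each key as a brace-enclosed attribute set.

Closure of {Score} is {Affiliation, AuthorID, Country, PaperID, Score, Topic, Year}, the whole schema; {Score} is a candidate key.
Closure of {AuthorID, PaperID} is {Affiliation, AuthorID, Country, PaperID, Score, Topic, Year}, the whole schema; {AuthorID, PaperID} is a candidate key.
Closure of {PaperID, Topic} is {Affiliation, AuthorID, Country, PaperID, Score, Topic, Year}, the whole schema; {PaperID, Topic} is a candidate key.
Any other superkey properly contains one of these, so there are no further candidate keys.

{AuthorID, PaperID}, {PaperID, Topic}, {Score}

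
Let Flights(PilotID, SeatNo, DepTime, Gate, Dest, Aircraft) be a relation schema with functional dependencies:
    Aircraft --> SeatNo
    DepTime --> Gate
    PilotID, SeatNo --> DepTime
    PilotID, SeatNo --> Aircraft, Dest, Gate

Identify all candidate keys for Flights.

{PilotID} never appears on the right of any FD, so every key must include it.
{Aircraft, PilotID}⁺ = {Aircraft, DepTime, Dest, Gate, PilotID, SeatNo} — all of the relation — so {Aircraft, PilotID} is a candidate key.
{PilotID, SeatNo}⁺ = {Aircraft, DepTime, Dest, Gate, PilotID, SeatNo} — all of the relation — so {PilotID, SeatNo} is a candidate key.
These are minimal and exhaustive — every other superkey contains one of them.

{Aircraft, PilotID}, {PilotID, SeatNo}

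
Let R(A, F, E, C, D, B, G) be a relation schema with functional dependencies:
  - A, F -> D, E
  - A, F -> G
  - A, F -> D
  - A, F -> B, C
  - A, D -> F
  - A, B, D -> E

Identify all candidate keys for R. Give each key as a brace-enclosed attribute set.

{A, D}, {A, F}

{A} never appears on the right of any FD, so every key must include it.
{A, D} is a candidate key since {A, D}⁺ = {A, B, C, D, E, F, G} covers every attribute.
{A, F} is a candidate key since {A, F}⁺ = {A, B, C, D, E, F, G} covers every attribute.
Any other superkey properly contains one of these, so there are no further candidate keys.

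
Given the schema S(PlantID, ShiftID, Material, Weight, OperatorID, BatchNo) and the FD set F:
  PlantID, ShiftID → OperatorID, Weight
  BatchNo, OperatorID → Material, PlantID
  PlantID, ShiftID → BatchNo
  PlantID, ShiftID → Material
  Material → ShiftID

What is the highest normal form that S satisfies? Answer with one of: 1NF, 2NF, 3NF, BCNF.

Candidate keys: {BatchNo, OperatorID}, {Material, PlantID}, {PlantID, ShiftID}. Prime attributes: {BatchNo, Material, OperatorID, PlantID, ShiftID}.
For Material → ShiftID we have {Material}⁺ = {Material, ShiftID}; {Material} is not a superkey, so BCNF fails.
But every attribute on its right side ({ShiftID}) is prime, and the same holds for every other non-superkey FD, so 3NF still holds.

3NF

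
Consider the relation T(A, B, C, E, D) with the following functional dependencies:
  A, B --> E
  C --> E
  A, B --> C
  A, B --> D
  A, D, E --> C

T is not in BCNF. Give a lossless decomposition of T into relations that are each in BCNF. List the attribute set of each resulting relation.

{A, B, C, D}; {C, E}

Candidate key of the original relation: {A, B}.
Within {A, B, C, D, E}: {C}⁺ ∩ {A, B, C, D, E} = {C, E}, not the whole set, so C --> E violates BCNF; decompose into {C, E} and {A, B, C, D}.
{C, E} has no BCNF violation.
{A, B, C, D} has no BCNF violation.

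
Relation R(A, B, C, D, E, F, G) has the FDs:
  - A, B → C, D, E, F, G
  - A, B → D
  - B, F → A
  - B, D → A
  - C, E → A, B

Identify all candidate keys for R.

{A, B}, {B, D}, {B, F}, {C, E}

Closure of {A, B} is {A, B, C, D, E, F, G}, the whole schema; {A, B} is a candidate key.
Closure of {B, D} is {A, B, C, D, E, F, G}, the whole schema; {B, D} is a candidate key.
Closure of {B, F} is {A, B, C, D, E, F, G}, the whole schema; {B, F} is a candidate key.
Closure of {C, E} is {A, B, C, D, E, F, G}, the whole schema; {C, E} is a candidate key.
These are minimal and exhaustive — every other superkey contains one of them.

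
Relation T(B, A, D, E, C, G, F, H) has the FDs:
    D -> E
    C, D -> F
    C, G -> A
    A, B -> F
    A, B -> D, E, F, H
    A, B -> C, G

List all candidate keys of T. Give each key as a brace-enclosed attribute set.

{A, B}, {B, C, G}

{B} never appears on the right of any FD, so every key must include it.
{A, B}⁺ = {A, B, C, D, E, F, G, H} — all of the relation — so {A, B} is a candidate key.
{B, C, G}⁺ = {A, B, C, D, E, F, G, H} — all of the relation — so {B, C, G} is a candidate key.
Any other superkey properly contains one of these, so there are no further candidate keys.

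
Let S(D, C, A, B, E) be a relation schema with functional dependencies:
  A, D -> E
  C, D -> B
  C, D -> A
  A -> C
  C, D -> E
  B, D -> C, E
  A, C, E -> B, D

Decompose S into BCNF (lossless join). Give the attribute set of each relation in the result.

{A, B, D, E}; {A, C}

Candidate keys of the original relation: {A, D}, {A, E}, {B, D}, {C, D}.
Within {A, B, C, D, E}: {A}⁺ ∩ {A, B, C, D, E} = {A, C}, not the whole set, so A -> C violates BCNF; decompose into {A, C} and {A, B, D, E}.
{A, C}: every determinant is a superkey — BCNF.
{A, B, D, E}: every determinant is a superkey — BCNF.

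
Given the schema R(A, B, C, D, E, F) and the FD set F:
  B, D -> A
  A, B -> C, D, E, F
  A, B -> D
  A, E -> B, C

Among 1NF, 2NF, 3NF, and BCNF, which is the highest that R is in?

Candidate keys: {A, B}, {A, E}, {B, D}. Prime attributes: {A, B, D, E}.
Every FD has a superkey on the left, so the relation is in BCNF.

BCNF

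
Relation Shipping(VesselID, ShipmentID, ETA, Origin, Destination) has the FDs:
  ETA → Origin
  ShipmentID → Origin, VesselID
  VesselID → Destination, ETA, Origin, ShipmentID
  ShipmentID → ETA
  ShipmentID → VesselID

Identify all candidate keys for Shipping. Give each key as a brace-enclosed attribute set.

{ShipmentID}, {VesselID}

{ShipmentID}⁺ = {Destination, ETA, Origin, ShipmentID, VesselID} — all of the relation — so {ShipmentID} is a candidate key.
{VesselID}⁺ = {Destination, ETA, Origin, ShipmentID, VesselID} — all of the relation — so {VesselID} is a candidate key.
No proper subset of any of these is a key, and no other minimal superkey exists.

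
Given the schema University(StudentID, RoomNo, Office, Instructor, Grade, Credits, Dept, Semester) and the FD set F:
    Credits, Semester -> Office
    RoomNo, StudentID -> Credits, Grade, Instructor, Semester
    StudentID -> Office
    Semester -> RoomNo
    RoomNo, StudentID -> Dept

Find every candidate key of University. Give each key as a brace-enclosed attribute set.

{RoomNo, StudentID}, {Semester, StudentID}

No FD produces {StudentID}, so it must be in every candidate key.
{RoomNo, StudentID}⁺ = {Credits, Dept, Grade, Instructor, Office, RoomNo, Semester, StudentID} — all of the relation — so {RoomNo, StudentID} is a candidate key.
{Semester, StudentID}⁺ = {Credits, Dept, Grade, Instructor, Office, RoomNo, Semester, StudentID} — all of the relation — so {Semester, StudentID} is a candidate key.
Any other superkey properly contains one of these, so there are no further candidate keys.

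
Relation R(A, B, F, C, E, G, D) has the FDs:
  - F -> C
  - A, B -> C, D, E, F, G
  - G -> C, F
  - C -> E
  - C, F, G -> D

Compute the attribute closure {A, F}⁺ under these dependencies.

{A, C, E, F}

Start with {A, F}.
F -> C applies; add {C} → now {A, C, F}.
C -> E applies; add {E} → now {A, C, E, F}.
No further FD applies.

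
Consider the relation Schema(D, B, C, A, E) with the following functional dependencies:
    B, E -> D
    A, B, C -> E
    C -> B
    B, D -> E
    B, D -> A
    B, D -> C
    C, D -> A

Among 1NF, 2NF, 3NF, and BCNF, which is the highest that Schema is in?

3NF

Candidate keys: {A, C}, {B, D}, {B, E}, {C, D}, {C, E}. Prime attributes: {A, B, C, D, E}.
C -> B: {C}⁺ = {B, C}, which is not all of the attributes, so the left side is not a superkey — BCNF is violated.
Its right-hand attributes {B} are all prime, as are those of every other non-superkey FD — the relation is in 3NF.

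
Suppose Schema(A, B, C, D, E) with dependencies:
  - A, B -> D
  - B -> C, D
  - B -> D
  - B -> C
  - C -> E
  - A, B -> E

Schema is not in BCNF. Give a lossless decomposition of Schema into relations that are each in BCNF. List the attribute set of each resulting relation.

{A, B}; {B, C, D}; {C, E}

Candidate key of the original relation: {A, B}.
Within {A, B, C, D, E}: {B}⁺ ∩ {A, B, C, D, E} = {B, C, D, E}, not the whole set, so B -> C, D, E violates BCNF; decompose into {B, C, D, E} and {A, B}.
Within {B, C, D, E}: {C}⁺ ∩ {B, C, D, E} = {C, E}, not the whole set, so C -> E violates BCNF; decompose into {C, E} and {B, C, D}.
{C, E} is in BCNF.
{B, C, D} is in BCNF.
{A, B} is in BCNF.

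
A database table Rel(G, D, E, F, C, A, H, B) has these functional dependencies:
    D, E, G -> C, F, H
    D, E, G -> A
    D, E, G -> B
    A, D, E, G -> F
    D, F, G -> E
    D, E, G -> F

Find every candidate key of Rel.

{D, G} never appear on the right of any FD, so every key must include all of them.
{D, E, G} is a candidate key since {D, E, G}⁺ = {A, B, C, D, E, F, G, H} covers every attribute.
{D, F, G} is a candidate key since {D, F, G}⁺ = {A, B, C, D, E, F, G, H} covers every attribute.
These are minimal and exhaustive — every other superkey contains one of them.

{D, E, G}, {D, F, G}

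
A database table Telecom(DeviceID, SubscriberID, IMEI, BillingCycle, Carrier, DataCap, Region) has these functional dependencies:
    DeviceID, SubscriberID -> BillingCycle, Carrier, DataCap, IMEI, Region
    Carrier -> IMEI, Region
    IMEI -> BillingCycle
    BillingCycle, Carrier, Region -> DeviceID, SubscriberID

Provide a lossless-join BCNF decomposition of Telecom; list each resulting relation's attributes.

{BillingCycle, IMEI}; {Carrier, DataCap, DeviceID, IMEI, Region, SubscriberID}

Candidate keys of the original relation: {Carrier}, {DeviceID, SubscriberID}.
In {BillingCycle, Carrier, DataCap, DeviceID, IMEI, Region, SubscriberID}, {IMEI} is not a superkey ({IMEI}⁺ restricted to this set is {BillingCycle, IMEI}), so split on IMEI -> BillingCycle into {BillingCycle, IMEI} and {Carrier, DataCap, DeviceID, IMEI, Region, SubscriberID}.
{BillingCycle, IMEI} has no BCNF violation.
{Carrier, DataCap, DeviceID, IMEI, Region, SubscriberID} has no BCNF violation.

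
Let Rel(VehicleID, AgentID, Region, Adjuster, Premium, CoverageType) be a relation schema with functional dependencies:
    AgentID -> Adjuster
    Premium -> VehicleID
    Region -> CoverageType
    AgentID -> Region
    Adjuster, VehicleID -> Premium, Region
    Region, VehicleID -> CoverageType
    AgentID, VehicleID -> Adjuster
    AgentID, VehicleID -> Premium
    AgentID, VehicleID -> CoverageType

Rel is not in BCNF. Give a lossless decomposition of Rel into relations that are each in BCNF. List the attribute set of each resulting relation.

Candidate keys of the original relation: {AgentID, Premium}, {AgentID, VehicleID}.
{Adjuster, AgentID, CoverageType, Premium, Region, VehicleID}: {AgentID} determines {Adjuster, AgentID, CoverageType, Region} here but is not a superkey — split on AgentID -> Adjuster, CoverageType, Region, giving {Adjuster, AgentID, CoverageType, Region} and {AgentID, Premium, VehicleID}.
{Adjuster, AgentID, CoverageType, Region}: {Region} determines {CoverageType, Region} here but is not a superkey — split on Region -> CoverageType, giving {CoverageType, Region} and {Adjuster, AgentID, Region}.
{CoverageType, Region}: every determinant is a superkey — BCNF.
{Adjuster, AgentID, Region}: every determinant is a superkey — BCNF.
{AgentID, Premium, VehicleID}: {Premium} determines {Premium, VehicleID} here but is not a superkey — split on Premium -> VehicleID, giving {Premium, VehicleID} and {AgentID, Premium}.
{Premium, VehicleID}: every determinant is a superkey — BCNF.
{AgentID, Premium}: every determinant is a superkey — BCNF.

{Adjuster, AgentID, Region}; {AgentID, Premium}; {CoverageType, Region}; {Premium, VehicleID}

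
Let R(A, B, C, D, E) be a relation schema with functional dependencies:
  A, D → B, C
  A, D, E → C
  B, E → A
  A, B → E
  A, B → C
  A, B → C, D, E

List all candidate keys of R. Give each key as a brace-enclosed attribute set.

{A, B}, {A, D}, {B, E}

{A, B}⁺ = {A, B, C, D, E} — all of the relation — so {A, B} is a candidate key.
{A, D}⁺ = {A, B, C, D, E} — all of the relation — so {A, D} is a candidate key.
{B, E}⁺ = {A, B, C, D, E} — all of the relation — so {B, E} is a candidate key.
These are minimal and exhaustive — every other superkey contains one of them.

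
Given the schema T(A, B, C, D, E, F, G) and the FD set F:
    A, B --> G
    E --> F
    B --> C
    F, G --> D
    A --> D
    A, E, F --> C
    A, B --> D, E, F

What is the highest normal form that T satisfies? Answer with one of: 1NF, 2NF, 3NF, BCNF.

Candidate key: {A, B}. Prime attributes: {A, B}.
For E --> F we have {E}⁺ = {E, F}; {E} is not a superkey, so BCNF fails.
Because {F} is non-prime and the left side of E --> F is not a superkey, the relation is not in 3NF.
Since {A} ⊂ {A, B} and {A}⁺ ⊇ {D} with {D} non-prime, there is a partial dependency; 2NF fails.

1NF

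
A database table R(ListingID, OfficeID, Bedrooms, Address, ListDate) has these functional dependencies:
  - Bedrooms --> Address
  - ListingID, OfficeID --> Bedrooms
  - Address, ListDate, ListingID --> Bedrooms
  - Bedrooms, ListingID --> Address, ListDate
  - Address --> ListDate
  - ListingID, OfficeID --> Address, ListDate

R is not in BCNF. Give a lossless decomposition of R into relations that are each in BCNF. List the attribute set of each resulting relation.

Candidate key of the original relation: {ListingID, OfficeID}.
In {Address, Bedrooms, ListDate, ListingID, OfficeID}, {Bedrooms} is not a superkey ({Bedrooms}⁺ restricted to this set is {Address, Bedrooms, ListDate}), so split on Bedrooms --> Address, ListDate into {Address, Bedrooms, ListDate} and {Bedrooms, ListingID, OfficeID}.
In {Address, Bedrooms, ListDate}, {Address} is not a superkey ({Address}⁺ restricted to this set is {Address, ListDate}), so split on Address --> ListDate into {Address, ListDate} and {Address, Bedrooms}.
{Address, ListDate}: every determinant is a superkey — BCNF.
{Address, Bedrooms}: every determinant is a superkey — BCNF.
{Bedrooms, ListingID, OfficeID}: every determinant is a superkey — BCNF.

{Address, Bedrooms}; {Address, ListDate}; {Bedrooms, ListingID, OfficeID}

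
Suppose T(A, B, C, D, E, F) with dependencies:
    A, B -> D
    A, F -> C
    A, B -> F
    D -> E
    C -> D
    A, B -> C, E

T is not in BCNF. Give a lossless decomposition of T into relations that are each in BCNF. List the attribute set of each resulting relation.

{A, B, F}; {A, C, F}; {C, D}; {D, E}

Candidate key of the original relation: {A, B}.
Within {A, B, C, D, E, F}: {A, F}⁺ ∩ {A, B, C, D, E, F} = {A, C, D, E, F}, not the whole set, so A, F -> C, D, E violates BCNF; decompose into {A, C, D, E, F} and {A, B, F}.
Within {A, C, D, E, F}: {D}⁺ ∩ {A, C, D, E, F} = {D, E}, not the whole set, so D -> E violates BCNF; decompose into {D, E} and {A, C, D, F}.
{D, E} has no BCNF violation.
Within {A, C, D, F}: {C}⁺ ∩ {A, C, D, F} = {C, D}, not the whole set, so C -> D violates BCNF; decompose into {C, D} and {A, C, F}.
{C, D} has no BCNF violation.
{A, C, F} has no BCNF violation.
{A, B, F} has no BCNF violation.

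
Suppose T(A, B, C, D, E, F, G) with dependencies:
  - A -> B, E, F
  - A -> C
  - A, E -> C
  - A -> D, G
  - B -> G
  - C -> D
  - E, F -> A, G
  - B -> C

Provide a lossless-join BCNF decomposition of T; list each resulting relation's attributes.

{A, B, E, F}; {B, C, G}; {C, D}

Candidate keys of the original relation: {A}, {E, F}.
Within {A, B, C, D, E, F, G}: {B}⁺ ∩ {A, B, C, D, E, F, G} = {B, C, D, G}, not the whole set, so B -> C, D, G violates BCNF; decompose into {B, C, D, G} and {A, B, E, F}.
Within {B, C, D, G}: {C}⁺ ∩ {B, C, D, G} = {C, D}, not the whole set, so C -> D violates BCNF; decompose into {C, D} and {B, C, G}.
{C, D} has no BCNF violation.
{B, C, G} has no BCNF violation.
{A, B, E, F} has no BCNF violation.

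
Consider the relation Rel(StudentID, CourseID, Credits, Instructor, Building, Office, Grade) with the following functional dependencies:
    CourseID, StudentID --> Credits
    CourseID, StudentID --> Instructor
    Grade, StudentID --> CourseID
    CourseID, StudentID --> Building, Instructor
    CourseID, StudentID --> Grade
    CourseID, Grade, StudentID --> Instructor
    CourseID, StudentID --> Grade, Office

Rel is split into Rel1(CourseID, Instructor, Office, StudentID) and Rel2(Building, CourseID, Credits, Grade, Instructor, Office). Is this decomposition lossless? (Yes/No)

The shared attributes are {CourseID, Instructor, Office} and {CourseID, Instructor, Office}⁺ = {CourseID, Instructor, Office}.
Neither Rel1 nor Rel2 is contained in that closure, so the decomposition is lossy.

No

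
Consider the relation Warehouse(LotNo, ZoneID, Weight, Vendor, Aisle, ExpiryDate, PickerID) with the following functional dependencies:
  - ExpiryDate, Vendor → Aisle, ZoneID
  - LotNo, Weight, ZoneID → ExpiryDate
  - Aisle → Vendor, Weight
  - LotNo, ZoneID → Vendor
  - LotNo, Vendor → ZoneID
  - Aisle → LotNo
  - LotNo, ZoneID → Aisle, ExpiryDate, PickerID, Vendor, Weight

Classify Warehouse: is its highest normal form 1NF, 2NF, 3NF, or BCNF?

Candidate keys: {Aisle}, {ExpiryDate, Vendor}, {LotNo, Vendor}, {LotNo, ZoneID}. Prime attributes: {Aisle, ExpiryDate, LotNo, Vendor, ZoneID}.
Every FD has a superkey on the left, so the relation is in BCNF.

BCNF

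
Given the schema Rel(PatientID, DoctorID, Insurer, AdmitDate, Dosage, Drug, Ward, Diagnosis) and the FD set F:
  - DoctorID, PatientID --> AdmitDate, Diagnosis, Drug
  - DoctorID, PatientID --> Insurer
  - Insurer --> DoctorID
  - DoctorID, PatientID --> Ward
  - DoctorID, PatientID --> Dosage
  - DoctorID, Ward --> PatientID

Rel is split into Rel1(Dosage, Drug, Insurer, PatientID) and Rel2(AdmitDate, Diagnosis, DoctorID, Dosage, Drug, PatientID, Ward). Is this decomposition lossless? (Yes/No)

Rel1 ∩ Rel2 = {Dosage, Drug, PatientID}; its closure under F is {Dosage, Drug, PatientID}.
The closure covers neither Rel1 nor Rel2 entirely; the join is not lossless.

No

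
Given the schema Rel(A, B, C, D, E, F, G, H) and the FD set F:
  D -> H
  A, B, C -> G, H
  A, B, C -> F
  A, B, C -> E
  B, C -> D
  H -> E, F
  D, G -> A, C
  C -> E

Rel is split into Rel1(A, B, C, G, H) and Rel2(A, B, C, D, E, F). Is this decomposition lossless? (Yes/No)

Common attributes: {A, B, C}; their closure is {A, B, C, D, E, F, G, H}.
Since Rel1 ⊆ {A, B, C, D, E, F, G, H}, the intersection is a superkey of Rel1; the decomposition is lossless.

Yes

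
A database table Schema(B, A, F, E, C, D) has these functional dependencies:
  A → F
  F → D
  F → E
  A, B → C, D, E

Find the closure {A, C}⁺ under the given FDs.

{A, C, D, E, F}

Start with {A, C}.
A → F applies; add {F} → now {A, C, F}.
F → D applies; add {D} → now {A, C, D, F}.
F → E applies; add {E} → now {A, C, D, E, F}.
No further FD applies.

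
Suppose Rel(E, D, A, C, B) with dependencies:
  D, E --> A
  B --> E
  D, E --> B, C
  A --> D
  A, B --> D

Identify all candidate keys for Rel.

{A, B}⁺ = {A, B, C, D, E}, which is every attribute, so {A, B} is a candidate key.
{A, E}⁺ = {A, B, C, D, E}, which is every attribute, so {A, E} is a candidate key.
{B, D}⁺ = {A, B, C, D, E}, which is every attribute, so {B, D} is a candidate key.
{D, E}⁺ = {A, B, C, D, E}, which is every attribute, so {D, E} is a candidate key.
These are minimal and exhaustive — every other superkey contains one of them.

{A, B}, {A, E}, {B, D}, {D, E}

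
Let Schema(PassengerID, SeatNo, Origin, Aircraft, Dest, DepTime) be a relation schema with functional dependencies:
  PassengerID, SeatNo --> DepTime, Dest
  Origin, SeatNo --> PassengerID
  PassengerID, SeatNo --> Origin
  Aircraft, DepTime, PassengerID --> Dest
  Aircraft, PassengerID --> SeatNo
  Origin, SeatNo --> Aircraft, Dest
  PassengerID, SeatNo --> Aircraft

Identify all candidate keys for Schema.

{Aircraft, PassengerID}, {Origin, SeatNo}, {PassengerID, SeatNo}

{Aircraft, PassengerID}⁺ = {Aircraft, DepTime, Dest, Origin, PassengerID, SeatNo} — all of the relation — so {Aircraft, PassengerID} is a candidate key.
{Origin, SeatNo}⁺ = {Aircraft, DepTime, Dest, Origin, PassengerID, SeatNo} — all of the relation — so {Origin, SeatNo} is a candidate key.
{PassengerID, SeatNo}⁺ = {Aircraft, DepTime, Dest, Origin, PassengerID, SeatNo} — all of the relation — so {PassengerID, SeatNo} is a candidate key.
These are minimal and exhaustive — every other superkey contains one of them.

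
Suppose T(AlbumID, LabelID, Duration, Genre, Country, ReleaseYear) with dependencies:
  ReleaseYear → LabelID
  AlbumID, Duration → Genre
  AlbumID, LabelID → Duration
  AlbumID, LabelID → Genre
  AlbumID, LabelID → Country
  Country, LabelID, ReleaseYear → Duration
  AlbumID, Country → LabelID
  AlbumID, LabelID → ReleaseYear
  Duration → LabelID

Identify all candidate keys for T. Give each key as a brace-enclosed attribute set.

No FD produces {AlbumID}, so it must be in every candidate key.
{AlbumID, Country}⁺ = {AlbumID, Country, Duration, Genre, LabelID, ReleaseYear}, which is every attribute, so {AlbumID, Country} is a candidate key.
{AlbumID, Duration}⁺ = {AlbumID, Country, Duration, Genre, LabelID, ReleaseYear}, which is every attribute, so {AlbumID, Duration} is a candidate key.
{AlbumID, LabelID}⁺ = {AlbumID, Country, Duration, Genre, LabelID, ReleaseYear}, which is every attribute, so {AlbumID, LabelID} is a candidate key.
{AlbumID, ReleaseYear}⁺ = {AlbumID, Country, Duration, Genre, LabelID, ReleaseYear}, which is every attribute, so {AlbumID, ReleaseYear} is a candidate key.
No proper subset of any of these is a key, and no other minimal superkey exists.

{AlbumID, Country}, {AlbumID, Duration}, {AlbumID, LabelID}, {AlbumID, ReleaseYear}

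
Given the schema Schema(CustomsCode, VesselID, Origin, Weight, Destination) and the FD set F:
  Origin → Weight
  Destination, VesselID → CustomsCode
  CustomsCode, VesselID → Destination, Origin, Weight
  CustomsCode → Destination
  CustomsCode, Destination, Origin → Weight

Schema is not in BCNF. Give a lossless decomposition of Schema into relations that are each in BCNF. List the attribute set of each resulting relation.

{CustomsCode, Destination}; {CustomsCode, Origin, VesselID}; {Origin, Weight}

Candidate keys of the original relation: {CustomsCode, VesselID}, {Destination, VesselID}.
Within {CustomsCode, Destination, Origin, VesselID, Weight}: {Origin}⁺ ∩ {CustomsCode, Destination, Origin, VesselID, Weight} = {Origin, Weight}, not the whole set, so Origin → Weight violates BCNF; decompose into {Origin, Weight} and {CustomsCode, Destination, Origin, VesselID}.
{Origin, Weight} is in BCNF.
Within {CustomsCode, Destination, Origin, VesselID}: {CustomsCode}⁺ ∩ {CustomsCode, Destination, Origin, VesselID} = {CustomsCode, Destination}, not the whole set, so CustomsCode → Destination violates BCNF; decompose into {CustomsCode, Destination} and {CustomsCode, Origin, VesselID}.
{CustomsCode, Destination} is in BCNF.
{CustomsCode, Origin, VesselID} is in BCNF.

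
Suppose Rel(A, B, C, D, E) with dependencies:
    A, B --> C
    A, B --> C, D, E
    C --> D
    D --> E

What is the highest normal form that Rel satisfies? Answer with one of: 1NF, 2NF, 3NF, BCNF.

Candidate key: {A, B}. Prime attributes: {A, B}.
C --> D breaks BCNF: {C}⁺ = {C, D, E}, so {C} is not a superkey.
C --> D determines the non-prime attribute {D} from a non-superkey — 3NF is violated.
Checking every proper subset of each key, none determines a non-prime attribute — 2NF is satisfied.

2NF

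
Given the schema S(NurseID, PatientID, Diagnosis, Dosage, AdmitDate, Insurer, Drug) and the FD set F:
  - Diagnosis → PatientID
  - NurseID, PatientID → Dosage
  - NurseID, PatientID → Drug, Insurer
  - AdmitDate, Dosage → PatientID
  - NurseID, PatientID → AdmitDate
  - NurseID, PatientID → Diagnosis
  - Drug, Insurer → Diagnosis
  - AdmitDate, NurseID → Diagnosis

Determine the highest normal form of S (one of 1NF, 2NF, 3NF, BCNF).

Candidate keys: {AdmitDate, NurseID}, {Diagnosis, NurseID}, {Drug, Insurer, NurseID}, {NurseID, PatientID}. Prime attributes: {AdmitDate, Diagnosis, Drug, Insurer, NurseID, PatientID}.
For Diagnosis → PatientID we have {Diagnosis}⁺ = {Diagnosis, PatientID}; {Diagnosis} is not a superkey, so BCNF fails.
Its right-hand attributes {PatientID} are all prime, as are those of every other non-superkey FD — the relation is in 3NF.

3NF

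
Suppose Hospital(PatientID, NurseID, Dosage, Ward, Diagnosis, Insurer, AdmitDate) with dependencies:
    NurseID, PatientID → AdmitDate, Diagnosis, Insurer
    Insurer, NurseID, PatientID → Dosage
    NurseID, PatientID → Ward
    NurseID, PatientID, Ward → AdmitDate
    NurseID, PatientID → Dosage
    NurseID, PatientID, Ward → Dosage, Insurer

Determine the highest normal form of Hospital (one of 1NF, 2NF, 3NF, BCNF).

BCNF

Candidate key: {NurseID, PatientID}. Prime attributes: {NurseID, PatientID}.
Each dependency's left side is a superkey — BCNF holds.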